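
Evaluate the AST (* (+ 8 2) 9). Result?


Evaluate inner: (+ 8 2) = 10
Evaluate root: (* 10 9) = 90
Result: 90


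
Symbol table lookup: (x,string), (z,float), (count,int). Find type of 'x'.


Lookup 'x' → type string


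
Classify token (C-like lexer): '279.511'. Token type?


Pattern: digits with a decimal point
Type: FLOAT_LITERAL


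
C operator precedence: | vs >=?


'>=' is relational (level 7); '|' is bitwise OR (level 3)
Higher level binds tighter
'>=' has higher precedence than '|'


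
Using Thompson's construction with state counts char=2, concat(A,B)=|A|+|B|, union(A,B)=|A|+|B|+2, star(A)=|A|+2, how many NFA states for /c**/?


Syntax tree has 1 char leaf(s), 0 union(s), 2 star(s)
chars contribute 1×2 = 2; each union adds +2; each star adds +2
Total: 2 + 0 + 4 = 6 states


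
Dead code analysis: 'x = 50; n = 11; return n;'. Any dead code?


x is assigned but never read
Dead: 'x = 50'


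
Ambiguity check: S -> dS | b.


right-linear, alternatives start with distinct terminals 'd' vs 'b': unique leftmost derivation
Unambiguous


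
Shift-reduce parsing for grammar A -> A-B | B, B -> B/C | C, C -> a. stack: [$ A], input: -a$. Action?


shift '-' to continue A -> A-B
Action: shift


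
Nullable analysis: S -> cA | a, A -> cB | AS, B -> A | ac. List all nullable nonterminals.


A nonterminal is nullable iff some alternative derives ε (directly, or every symbol in it is nullable)
Nullable: {}


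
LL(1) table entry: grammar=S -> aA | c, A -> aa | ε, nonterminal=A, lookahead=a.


For [A, a]: 'a' ∈ FIRST(aa)
Entry: A -> aa


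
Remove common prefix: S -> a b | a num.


Common prefix: 'a'
Factored: S -> a S', S' -> b | num


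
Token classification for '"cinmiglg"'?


Pattern: double-quoted sequence
Type: STRING_LITERAL


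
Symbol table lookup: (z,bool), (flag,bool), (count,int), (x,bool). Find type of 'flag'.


Lookup 'flag' → type bool


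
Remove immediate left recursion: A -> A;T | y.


Left-recursive alternatives: A;T; non-recursive: y
Introduce A': A -> yA', A' -> ;TA' | ε


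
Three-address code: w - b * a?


Break into single-operator statements:
t1 = b * a
t2 = w - t1


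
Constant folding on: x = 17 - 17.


17 - 17 = 0 at compile time
Optimized: x = 0


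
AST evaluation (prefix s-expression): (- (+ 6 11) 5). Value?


Evaluate inner: (+ 6 11) = 17
Evaluate root: (- 17 5) = 12
Result: 12


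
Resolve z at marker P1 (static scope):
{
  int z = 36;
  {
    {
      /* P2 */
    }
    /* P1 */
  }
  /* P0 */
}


P1's block does not declare z; resolves to the enclosing declaration at depth 0
z = 36


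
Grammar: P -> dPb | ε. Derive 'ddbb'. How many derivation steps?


Derivation: P => dPb => ddPbb => ddbb
Steps: 3


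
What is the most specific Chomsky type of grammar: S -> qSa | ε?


Single nonterminal LHS, but q^n a^n is not regular
Classification: Type 2 (Context-Free)


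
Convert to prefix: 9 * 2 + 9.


left-to-right (same/higher precedence on left): tree is (+ (* 9 2) 9)
Prefix: + * 9 2 9


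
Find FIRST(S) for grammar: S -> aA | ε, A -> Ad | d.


Per alternative of S: FIRST(aA) = {a}; FIRST(ε) = {ε}
FIRST(S) = {a, ε}


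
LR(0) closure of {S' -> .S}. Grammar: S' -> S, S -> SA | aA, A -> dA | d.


Start: S' -> .S
For each item with dot before a nonterminal B, add B -> .γ for every B-production
Closure: [S' -> .S, S -> .SA, S -> .aA]


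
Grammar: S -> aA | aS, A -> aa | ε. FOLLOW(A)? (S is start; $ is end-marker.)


$ ∈ FOLLOW(S). For each A -> αBβ: add FIRST(β)\{ε} to FOLLOW(B); if β nullable, add FOLLOW(A).
FOLLOW(A) = {$}


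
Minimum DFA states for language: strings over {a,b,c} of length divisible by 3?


Track length mod 3: states 0..2, accept at 0
Minimal DFA: 3 states


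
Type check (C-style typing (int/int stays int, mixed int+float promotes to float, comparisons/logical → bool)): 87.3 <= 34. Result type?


Operand types: float <= int
Rule: comparison yields bool
Result type: bool


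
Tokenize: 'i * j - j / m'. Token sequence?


Scan left to right, longest-match per lexeme
Tokens: ID(i), OP(*), ID(j), OP(-), ID(j), OP(/), ID(m)


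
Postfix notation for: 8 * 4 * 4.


Left to right (same or higher precedence on left)
Postfix: 8 4 * 4 *


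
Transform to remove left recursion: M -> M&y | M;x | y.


Left-recursive alternatives: M&y, M;x; non-recursive: y
Introduce M': M -> yM', M' -> &yM' | ;xM' | ε


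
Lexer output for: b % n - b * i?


Scan left to right, longest-match per lexeme
Tokens: ID(b), OP(%), ID(n), OP(-), ID(b), OP(*), ID(i)


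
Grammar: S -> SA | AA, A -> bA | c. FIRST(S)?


Per alternative of S: FIRST(SA) = {b, c}; FIRST(AA) = {b, c}
FIRST(S) = {b, c}


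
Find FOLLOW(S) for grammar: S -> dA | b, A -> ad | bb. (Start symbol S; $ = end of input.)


$ ∈ FOLLOW(S). For each A -> αBβ: add FIRST(β)\{ε} to FOLLOW(B); if β nullable, add FOLLOW(A).
FOLLOW(S) = {$}


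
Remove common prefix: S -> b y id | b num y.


Common prefix: 'b'
Factored: S -> b S', S' -> y id | num y


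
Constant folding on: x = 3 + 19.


3 + 19 = 22 at compile time
Optimized: x = 22


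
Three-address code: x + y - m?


Break into single-operator statements:
t1 = x + y
t2 = t1 - m


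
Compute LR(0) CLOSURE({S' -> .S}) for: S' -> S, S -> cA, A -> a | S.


Start: S' -> .S
For each item with dot before a nonterminal B, add B -> .γ for every B-production
Closure: [S' -> .S, S -> .cA]


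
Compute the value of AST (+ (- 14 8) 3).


Evaluate inner: (- 14 8) = 6
Evaluate root: (+ 6 3) = 9
Result: 9


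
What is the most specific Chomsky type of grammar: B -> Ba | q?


Left-linear: every RHS is a terminal or one nonterminal followed by a terminal
Classification: Type 3 (Regular)


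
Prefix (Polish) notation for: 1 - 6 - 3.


left-to-right (same/higher precedence on left): tree is (- (- 1 6) 3)
Prefix: - - 1 6 3


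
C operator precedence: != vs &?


'!=' is equality (level 6); '&' is bitwise AND (level 5)
Higher level binds tighter
'!=' has higher precedence than '&'


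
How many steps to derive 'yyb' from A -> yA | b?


Derivation: A => yA => yyA => yyb
Steps: 3


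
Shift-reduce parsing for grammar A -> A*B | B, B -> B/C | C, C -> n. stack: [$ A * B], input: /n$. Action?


'/' can extend B; shift to build B -> B/C
Action: shift


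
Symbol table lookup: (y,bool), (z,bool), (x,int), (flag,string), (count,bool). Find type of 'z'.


Lookup 'z' → type bool


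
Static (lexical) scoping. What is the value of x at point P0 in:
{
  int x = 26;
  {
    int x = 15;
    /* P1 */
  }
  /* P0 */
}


x declared in the same block as P0
x = 26


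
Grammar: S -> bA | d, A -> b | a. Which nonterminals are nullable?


A nonterminal is nullable iff some alternative derives ε (directly, or every symbol in it is nullable)
Nullable: {}


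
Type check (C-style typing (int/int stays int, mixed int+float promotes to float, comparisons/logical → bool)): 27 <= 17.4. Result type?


Operand types: int <= float
Rule: comparison yields bool
Result type: bool


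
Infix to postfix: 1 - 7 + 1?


Left to right (same or higher precedence on left)
Postfix: 1 7 - 1 +


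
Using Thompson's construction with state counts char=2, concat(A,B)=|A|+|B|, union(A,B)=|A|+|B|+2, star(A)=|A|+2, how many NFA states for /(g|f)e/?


Syntax tree has 3 char leaf(s), 1 union(s), 0 star(s)
chars contribute 3×2 = 6; each union adds +2; each star adds +2
Total: 6 + 2 + 0 = 8 states


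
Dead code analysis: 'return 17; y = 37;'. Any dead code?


statement follows a return and is unreachable
Dead: 'y = 37'


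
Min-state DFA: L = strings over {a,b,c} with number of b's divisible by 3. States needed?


Track (count of b) mod 3: states 0..2, accept at 0
Minimal DFA: 3 states


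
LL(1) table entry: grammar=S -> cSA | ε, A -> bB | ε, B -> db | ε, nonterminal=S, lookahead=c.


For [S, c]: 'c' ∈ FIRST(cSA)
Entry: S -> cSA


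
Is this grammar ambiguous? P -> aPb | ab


balanced a^n…b^n: each string has a unique parse
Unambiguous


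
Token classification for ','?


Pattern: delimiter/punctuation
Type: PUNCTUATION


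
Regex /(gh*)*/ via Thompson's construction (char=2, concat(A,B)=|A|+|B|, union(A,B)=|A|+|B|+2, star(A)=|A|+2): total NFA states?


Syntax tree has 2 char leaf(s), 0 union(s), 2 star(s)
chars contribute 2×2 = 4; each union adds +2; each star adds +2
Total: 4 + 0 + 4 = 8 states


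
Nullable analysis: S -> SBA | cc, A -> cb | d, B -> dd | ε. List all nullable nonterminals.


A nonterminal is nullable iff some alternative derives ε (directly, or every symbol in it is nullable)
Nullable: {B}


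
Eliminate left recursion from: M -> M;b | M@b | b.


Left-recursive alternatives: M;b, M@b; non-recursive: b
Introduce M': M -> bM', M' -> ;bM' | @bM' | ε


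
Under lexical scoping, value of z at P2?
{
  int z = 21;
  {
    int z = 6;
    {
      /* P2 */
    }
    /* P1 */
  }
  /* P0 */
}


P2's block does not declare z; resolves to the enclosing declaration at depth 1
z = 6


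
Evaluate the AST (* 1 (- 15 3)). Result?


Evaluate inner: (- 15 3) = 12
Evaluate root: (* 1 12) = 12
Result: 12


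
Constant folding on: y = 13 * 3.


13 * 3 = 39 at compile time
Optimized: y = 39


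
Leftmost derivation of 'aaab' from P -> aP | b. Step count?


Derivation: P => aP => aaP => aaaP => aaab
Steps: 4


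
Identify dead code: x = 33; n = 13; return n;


x is assigned but never read
Dead: 'x = 33'


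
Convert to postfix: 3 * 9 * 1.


Left to right (same or higher precedence on left)
Postfix: 3 9 * 1 *


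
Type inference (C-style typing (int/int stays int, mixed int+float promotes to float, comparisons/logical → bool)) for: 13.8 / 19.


Operand types: float / int
Rule: mixed int/float promotes to float; int/int stays int
Result type: float


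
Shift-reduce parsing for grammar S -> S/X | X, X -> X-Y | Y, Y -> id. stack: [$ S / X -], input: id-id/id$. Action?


no handle; shift 'id'
Action: shift


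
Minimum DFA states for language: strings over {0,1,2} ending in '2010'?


Track the longest suffix of input matching a prefix of '2010': 5 classes (prefixes of length 0..4)
Minimal DFA: 5 states


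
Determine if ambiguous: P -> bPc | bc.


balanced b^n…c^n: each string has a unique parse
Unambiguous


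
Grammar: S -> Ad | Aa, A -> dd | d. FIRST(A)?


Per alternative of A: FIRST(dd) = {d}; FIRST(d) = {d}
FIRST(A) = {d}


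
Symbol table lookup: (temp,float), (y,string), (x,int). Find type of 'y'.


Lookup 'y' → type string


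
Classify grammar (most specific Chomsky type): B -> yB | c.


Right-linear: every RHS is a terminal or a terminal followed by one nonterminal
Classification: Type 3 (Regular)


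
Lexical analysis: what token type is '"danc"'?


Pattern: double-quoted sequence
Type: STRING_LITERAL


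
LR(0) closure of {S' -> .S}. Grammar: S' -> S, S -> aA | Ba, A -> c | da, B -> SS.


Start: S' -> .S
For each item with dot before a nonterminal B, add B -> .γ for every B-production
Closure: [S' -> .S, S -> .aA, S -> .Ba, B -> .SS]


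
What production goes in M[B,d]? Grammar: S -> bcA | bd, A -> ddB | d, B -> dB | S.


For [B, d]: 'd' ∈ FIRST(dB)
Entry: B -> dB


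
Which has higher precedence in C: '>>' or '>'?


'>>' is shift (level 8); '>' is relational (level 7)
Higher level binds tighter
'>>' has higher precedence than '>'


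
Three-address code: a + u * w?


Break into single-operator statements:
t1 = u * w
t2 = a + t1


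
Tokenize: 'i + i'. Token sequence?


Scan left to right, longest-match per lexeme
Tokens: ID(i), OP(+), ID(i)


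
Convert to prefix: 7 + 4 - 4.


left-to-right (same/higher precedence on left): tree is (- (+ 7 4) 4)
Prefix: - + 7 4 4


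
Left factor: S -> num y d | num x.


Common prefix: 'num'
Factored: S -> num S', S' -> y d | x


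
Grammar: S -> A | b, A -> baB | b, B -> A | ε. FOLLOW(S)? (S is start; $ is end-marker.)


$ ∈ FOLLOW(S). For each A -> αBβ: add FIRST(β)\{ε} to FOLLOW(B); if β nullable, add FOLLOW(A).
FOLLOW(S) = {$}


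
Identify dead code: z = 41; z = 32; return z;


first assignment to z is overwritten before any read
Dead: 'z = 41'


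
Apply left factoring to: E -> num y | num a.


Common prefix: 'num'
Factored: E -> num E', E' -> y | a


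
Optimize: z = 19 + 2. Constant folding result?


19 + 2 = 21 at compile time
Optimized: z = 21


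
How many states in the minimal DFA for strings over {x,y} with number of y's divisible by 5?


Track (count of y) mod 5: states 0..4, accept at 0
Minimal DFA: 5 states


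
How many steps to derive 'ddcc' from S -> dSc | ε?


Derivation: S => dSc => ddScc => ddcc
Steps: 3


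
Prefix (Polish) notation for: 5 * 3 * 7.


left-to-right (same/higher precedence on left): tree is (* (* 5 3) 7)
Prefix: * * 5 3 7


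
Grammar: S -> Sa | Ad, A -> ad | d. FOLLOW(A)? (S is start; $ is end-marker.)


$ ∈ FOLLOW(S). For each A -> αBβ: add FIRST(β)\{ε} to FOLLOW(B); if β nullable, add FOLLOW(A).
FOLLOW(A) = {d}


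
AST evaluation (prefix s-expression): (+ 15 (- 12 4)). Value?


Evaluate inner: (- 12 4) = 8
Evaluate root: (+ 15 8) = 23
Result: 23


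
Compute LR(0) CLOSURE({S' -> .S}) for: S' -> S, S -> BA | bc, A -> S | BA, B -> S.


Start: S' -> .S
For each item with dot before a nonterminal B, add B -> .γ for every B-production
Closure: [S' -> .S, S -> .BA, S -> .bc, B -> .S]


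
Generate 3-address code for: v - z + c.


Break into single-operator statements:
t1 = v - z
t2 = t1 + c


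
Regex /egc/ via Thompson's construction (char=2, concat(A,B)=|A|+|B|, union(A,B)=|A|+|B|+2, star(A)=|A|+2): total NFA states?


Syntax tree has 3 char leaf(s), 0 union(s), 0 star(s)
chars contribute 3×2 = 6; each union adds +2; each star adds +2
Total: 6 + 0 + 0 = 6 states


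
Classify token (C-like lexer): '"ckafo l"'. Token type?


Pattern: double-quoted sequence
Type: STRING_LITERAL


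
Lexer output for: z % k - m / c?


Scan left to right, longest-match per lexeme
Tokens: ID(z), OP(%), ID(k), OP(-), ID(m), OP(/), ID(c)


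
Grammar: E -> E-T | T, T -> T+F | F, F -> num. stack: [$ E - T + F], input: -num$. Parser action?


handle 'T+F' on top
Action: reduce (T -> T+F)


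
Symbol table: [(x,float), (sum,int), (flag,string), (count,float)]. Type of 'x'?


Lookup 'x' → type float


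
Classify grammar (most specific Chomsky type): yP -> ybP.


LHS has context (more than one symbol) and |LHS| ≤ |RHS|
Classification: Type 1 (Context-Sensitive)


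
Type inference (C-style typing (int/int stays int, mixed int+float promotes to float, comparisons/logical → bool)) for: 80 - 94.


Operand types: int - int
Rule: mixed int/float promotes to float; int/int stays int
Result type: int


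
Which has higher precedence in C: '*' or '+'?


'*' is multiplicative (level 10); '+' is additive (level 9)
Higher level binds tighter
'*' has higher precedence than '+'


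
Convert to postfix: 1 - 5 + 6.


Left to right (same or higher precedence on left)
Postfix: 1 5 - 6 +


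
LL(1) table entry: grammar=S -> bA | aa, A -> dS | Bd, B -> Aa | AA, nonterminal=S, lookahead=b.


For [S, b]: 'b' ∈ FIRST(bA)
Entry: S -> bA


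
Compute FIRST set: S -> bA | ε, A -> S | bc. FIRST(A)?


Per alternative of A: FIRST(S) = {b, ε}; FIRST(bc) = {b}
FIRST(A) = {b, ε}


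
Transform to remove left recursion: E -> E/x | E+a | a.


Left-recursive alternatives: E/x, E+a; non-recursive: a
Introduce E': E -> aE', E' -> /xE' | +aE' | ε


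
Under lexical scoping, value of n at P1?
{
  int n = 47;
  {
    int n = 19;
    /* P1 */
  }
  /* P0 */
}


n declared in the same block as P1
n = 19


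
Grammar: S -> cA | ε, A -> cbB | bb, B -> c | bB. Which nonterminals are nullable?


A nonterminal is nullable iff some alternative derives ε (directly, or every symbol in it is nullable)
Nullable: {S}


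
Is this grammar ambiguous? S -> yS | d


right-linear, alternatives start with distinct terminals 'y' vs 'd': unique leftmost derivation
Unambiguous


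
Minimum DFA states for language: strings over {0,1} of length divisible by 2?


Track length mod 2: states 0..1, accept at 0
Minimal DFA: 2 states


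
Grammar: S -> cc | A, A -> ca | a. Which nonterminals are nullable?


A nonterminal is nullable iff some alternative derives ε (directly, or every symbol in it is nullable)
Nullable: {}


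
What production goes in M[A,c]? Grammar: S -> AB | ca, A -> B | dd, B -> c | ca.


For [A, c]: 'c' ∈ FIRST(B)
Entry: A -> B


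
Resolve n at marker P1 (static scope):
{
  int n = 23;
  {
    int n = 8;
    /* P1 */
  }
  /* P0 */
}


n declared in the same block as P1
n = 8


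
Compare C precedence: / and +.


'/' is multiplicative (level 10); '+' is additive (level 9)
Higher level binds tighter
'/' has higher precedence than '+'


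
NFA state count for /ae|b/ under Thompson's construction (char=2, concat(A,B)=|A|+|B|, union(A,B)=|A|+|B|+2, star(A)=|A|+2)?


Syntax tree has 3 char leaf(s), 1 union(s), 0 star(s)
chars contribute 3×2 = 6; each union adds +2; each star adds +2
Total: 6 + 2 + 0 = 8 states


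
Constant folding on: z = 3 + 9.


3 + 9 = 12 at compile time
Optimized: z = 12


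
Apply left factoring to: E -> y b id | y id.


Common prefix: 'y'
Factored: E -> y E', E' -> b id | id


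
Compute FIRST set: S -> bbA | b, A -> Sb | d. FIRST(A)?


Per alternative of A: FIRST(Sb) = {b}; FIRST(d) = {d}
FIRST(A) = {b, d}


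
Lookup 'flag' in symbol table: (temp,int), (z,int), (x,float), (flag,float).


Lookup 'flag' → type float


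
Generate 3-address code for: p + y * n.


Break into single-operator statements:
t1 = y * n
t2 = p + t1


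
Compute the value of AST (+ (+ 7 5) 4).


Evaluate inner: (+ 7 5) = 12
Evaluate root: (+ 12 4) = 16
Result: 16


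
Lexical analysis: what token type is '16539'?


Pattern: digits only
Type: INTEGER_LITERAL


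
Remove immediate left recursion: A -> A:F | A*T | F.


Left-recursive alternatives: A:F, A*T; non-recursive: F
Introduce A': A -> FA', A' -> :FA' | *TA' | ε


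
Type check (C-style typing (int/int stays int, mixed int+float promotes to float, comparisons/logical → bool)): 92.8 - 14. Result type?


Operand types: float - int
Rule: mixed int/float promotes to float; int/int stays int
Result type: float


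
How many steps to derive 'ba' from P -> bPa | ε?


Derivation: P => bPa => ba
Steps: 2


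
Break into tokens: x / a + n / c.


Scan left to right, longest-match per lexeme
Tokens: ID(x), OP(/), ID(a), OP(+), ID(n), OP(/), ID(c)


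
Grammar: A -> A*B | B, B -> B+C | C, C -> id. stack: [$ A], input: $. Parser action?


start symbol A on stack, input exhausted
Action: accept


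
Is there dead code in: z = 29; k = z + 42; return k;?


z is read by k's definition; k is returned
No dead code


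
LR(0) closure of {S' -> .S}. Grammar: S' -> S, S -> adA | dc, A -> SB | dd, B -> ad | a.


Start: S' -> .S
For each item with dot before a nonterminal B, add B -> .γ for every B-production
Closure: [S' -> .S, S -> .adA, S -> .dc]


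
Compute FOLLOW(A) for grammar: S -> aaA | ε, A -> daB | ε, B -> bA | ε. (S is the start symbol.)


$ ∈ FOLLOW(S). For each A -> αBβ: add FIRST(β)\{ε} to FOLLOW(B); if β nullable, add FOLLOW(A).
FOLLOW(A) = {$}


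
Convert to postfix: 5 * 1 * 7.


Left to right (same or higher precedence on left)
Postfix: 5 1 * 7 *


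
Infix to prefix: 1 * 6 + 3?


left-to-right (same/higher precedence on left): tree is (+ (* 1 6) 3)
Prefix: + * 1 6 3


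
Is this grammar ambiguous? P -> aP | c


right-linear, alternatives start with distinct terminals 'a' vs 'c': unique leftmost derivation
Unambiguous


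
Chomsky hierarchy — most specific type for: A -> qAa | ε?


Single nonterminal LHS, but q^n a^n is not regular
Classification: Type 2 (Context-Free)


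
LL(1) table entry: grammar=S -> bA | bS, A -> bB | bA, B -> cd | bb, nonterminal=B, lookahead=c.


For [B, c]: 'c' ∈ FIRST(cd)
Entry: B -> cd


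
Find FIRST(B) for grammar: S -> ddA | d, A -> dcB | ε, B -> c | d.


Per alternative of B: FIRST(c) = {c}; FIRST(d) = {d}
FIRST(B) = {c, d}


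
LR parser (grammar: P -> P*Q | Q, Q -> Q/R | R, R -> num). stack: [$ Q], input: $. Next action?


lookahead ∉ {/} so Q won't extend; reduce P -> Q
Action: reduce (P -> Q)


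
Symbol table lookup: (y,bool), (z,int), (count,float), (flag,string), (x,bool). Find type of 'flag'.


Lookup 'flag' → type string


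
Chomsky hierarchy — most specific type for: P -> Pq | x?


Left-linear: every RHS is a terminal or one nonterminal followed by a terminal
Classification: Type 3 (Regular)


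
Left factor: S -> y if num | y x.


Common prefix: 'y'
Factored: S -> y S', S' -> if num | x


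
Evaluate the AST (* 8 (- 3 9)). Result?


Evaluate inner: (- 3 9) = -6
Evaluate root: (* 8 -6) = -48
Result: -48


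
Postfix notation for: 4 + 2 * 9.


* has higher precedence, evaluate 2*9 first
Postfix: 4 2 9 * +


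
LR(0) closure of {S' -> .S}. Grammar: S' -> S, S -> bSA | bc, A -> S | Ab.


Start: S' -> .S
For each item with dot before a nonterminal B, add B -> .γ for every B-production
Closure: [S' -> .S, S -> .bSA, S -> .bc]


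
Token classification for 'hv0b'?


Pattern: letter/underscore followed by alphanumerics, not a keyword
Type: IDENTIFIER


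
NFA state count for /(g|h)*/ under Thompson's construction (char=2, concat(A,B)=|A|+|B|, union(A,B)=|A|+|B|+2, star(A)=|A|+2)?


Syntax tree has 2 char leaf(s), 1 union(s), 1 star(s)
chars contribute 2×2 = 4; each union adds +2; each star adds +2
Total: 4 + 2 + 2 = 8 states


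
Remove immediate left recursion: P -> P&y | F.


Left-recursive alternatives: P&y; non-recursive: F
Introduce P': P -> FP', P' -> &yP' | ε


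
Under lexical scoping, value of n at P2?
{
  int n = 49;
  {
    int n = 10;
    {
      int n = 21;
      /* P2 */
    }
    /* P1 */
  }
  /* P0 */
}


n declared in the same block as P2
n = 21


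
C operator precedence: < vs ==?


'<' is relational (level 7); '==' is equality (level 6)
Higher level binds tighter
'<' has higher precedence than '=='


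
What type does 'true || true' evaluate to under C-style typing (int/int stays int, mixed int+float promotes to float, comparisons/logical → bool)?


Operand types: bool || bool
Rule: logical operators take bool operands and yield bool
Result type: bool


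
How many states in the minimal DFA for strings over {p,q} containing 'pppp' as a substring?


KMP-style automaton: 4 progress states + 1 absorbing accept = 5
Minimal DFA: 5 states


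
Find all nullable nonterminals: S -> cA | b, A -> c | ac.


A nonterminal is nullable iff some alternative derives ε (directly, or every symbol in it is nullable)
Nullable: {}


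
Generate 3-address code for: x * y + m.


Break into single-operator statements:
t1 = x * y
t2 = t1 + m


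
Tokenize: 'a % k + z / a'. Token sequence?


Scan left to right, longest-match per lexeme
Tokens: ID(a), OP(%), ID(k), OP(+), ID(z), OP(/), ID(a)


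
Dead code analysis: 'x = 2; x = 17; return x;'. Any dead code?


first assignment to x is overwritten before any read
Dead: 'x = 2'


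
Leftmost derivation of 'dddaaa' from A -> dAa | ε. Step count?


Derivation: A => dAa => ddAaa => dddAaaa => dddaaa
Steps: 4


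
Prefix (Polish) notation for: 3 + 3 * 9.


'*' binds tighter: tree is (+ 3 (* 3 9))
Prefix: + 3 * 3 9


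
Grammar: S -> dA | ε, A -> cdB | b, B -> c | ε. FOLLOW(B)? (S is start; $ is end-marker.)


$ ∈ FOLLOW(S). For each A -> αBβ: add FIRST(β)\{ε} to FOLLOW(B); if β nullable, add FOLLOW(A).
FOLLOW(B) = {$}


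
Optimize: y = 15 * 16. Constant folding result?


15 * 16 = 240 at compile time
Optimized: y = 240


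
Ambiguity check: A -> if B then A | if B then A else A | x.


dangling else: 'if B then if B then x else x' parses two ways
Ambiguous


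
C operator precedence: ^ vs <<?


'<<' is shift (level 8); '^' is bitwise XOR (level 4)
Higher level binds tighter
'<<' has higher precedence than '^'


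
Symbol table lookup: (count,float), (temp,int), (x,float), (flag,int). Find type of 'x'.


Lookup 'x' → type float


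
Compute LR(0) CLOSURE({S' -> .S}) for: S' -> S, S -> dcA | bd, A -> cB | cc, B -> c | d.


Start: S' -> .S
For each item with dot before a nonterminal B, add B -> .γ for every B-production
Closure: [S' -> .S, S -> .dcA, S -> .bd]


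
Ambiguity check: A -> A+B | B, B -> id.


precedence layered via separate nonterminal B: deterministic
Unambiguous


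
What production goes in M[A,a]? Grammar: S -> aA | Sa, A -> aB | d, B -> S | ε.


For [A, a]: 'a' ∈ FIRST(aB)
Entry: A -> aB


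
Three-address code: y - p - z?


Break into single-operator statements:
t1 = y - p
t2 = t1 - z


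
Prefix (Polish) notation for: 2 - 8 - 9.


left-to-right (same/higher precedence on left): tree is (- (- 2 8) 9)
Prefix: - - 2 8 9


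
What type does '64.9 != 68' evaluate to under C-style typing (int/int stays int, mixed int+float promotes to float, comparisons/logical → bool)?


Operand types: float != int
Rule: comparison yields bool
Result type: bool


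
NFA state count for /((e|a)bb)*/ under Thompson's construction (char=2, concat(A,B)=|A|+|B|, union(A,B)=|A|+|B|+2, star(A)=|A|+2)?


Syntax tree has 4 char leaf(s), 1 union(s), 1 star(s)
chars contribute 4×2 = 8; each union adds +2; each star adds +2
Total: 8 + 2 + 2 = 12 states


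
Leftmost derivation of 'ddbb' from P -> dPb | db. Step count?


Derivation: P => dPb => ddbb
Steps: 2


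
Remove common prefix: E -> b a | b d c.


Common prefix: 'b'
Factored: E -> b E', E' -> a | d c


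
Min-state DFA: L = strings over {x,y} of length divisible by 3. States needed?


Track length mod 3: states 0..2, accept at 0
Minimal DFA: 3 states


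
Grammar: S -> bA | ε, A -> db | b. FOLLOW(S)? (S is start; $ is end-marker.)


$ ∈ FOLLOW(S). For each A -> αBβ: add FIRST(β)\{ε} to FOLLOW(B); if β nullable, add FOLLOW(A).
FOLLOW(S) = {$}


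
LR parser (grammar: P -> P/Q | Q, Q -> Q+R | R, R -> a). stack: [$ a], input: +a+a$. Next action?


'a' on top is the handle for R -> a
Action: reduce (R -> a)


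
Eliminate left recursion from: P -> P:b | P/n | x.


Left-recursive alternatives: P:b, P/n; non-recursive: x
Introduce P': P -> xP', P' -> :bP' | /nP' | ε


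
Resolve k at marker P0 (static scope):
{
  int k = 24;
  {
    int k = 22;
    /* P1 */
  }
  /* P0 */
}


k declared in the same block as P0
k = 24


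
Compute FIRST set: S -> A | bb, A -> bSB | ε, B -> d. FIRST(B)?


Per alternative of B: FIRST(d) = {d}
FIRST(B) = {d}


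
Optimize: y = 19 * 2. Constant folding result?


19 * 2 = 38 at compile time
Optimized: y = 38


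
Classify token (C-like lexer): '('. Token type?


Pattern: delimiter/punctuation
Type: PUNCTUATION


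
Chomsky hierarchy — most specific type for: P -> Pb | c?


Left-linear: every RHS is a terminal or one nonterminal followed by a terminal
Classification: Type 3 (Regular)


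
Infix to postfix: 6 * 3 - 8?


Left to right (same or higher precedence on left)
Postfix: 6 3 * 8 -


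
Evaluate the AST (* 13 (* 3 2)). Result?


Evaluate inner: (* 3 2) = 6
Evaluate root: (* 13 6) = 78
Result: 78


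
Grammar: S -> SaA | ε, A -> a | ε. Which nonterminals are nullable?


A nonterminal is nullable iff some alternative derives ε (directly, or every symbol in it is nullable)
Nullable: {A, S}


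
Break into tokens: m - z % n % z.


Scan left to right, longest-match per lexeme
Tokens: ID(m), OP(-), ID(z), OP(%), ID(n), OP(%), ID(z)


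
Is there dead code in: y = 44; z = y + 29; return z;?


y is read by z's definition; z is returned
No dead code


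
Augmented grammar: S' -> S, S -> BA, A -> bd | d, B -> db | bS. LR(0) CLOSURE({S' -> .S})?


Start: S' -> .S
For each item with dot before a nonterminal B, add B -> .γ for every B-production
Closure: [S' -> .S, S -> .BA, B -> .db, B -> .bS]


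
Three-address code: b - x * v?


Break into single-operator statements:
t1 = x * v
t2 = b - t1


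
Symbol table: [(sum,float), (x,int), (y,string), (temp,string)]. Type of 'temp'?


Lookup 'temp' → type string


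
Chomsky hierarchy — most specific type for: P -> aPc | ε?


Single nonterminal LHS, but a^n c^n is not regular
Classification: Type 2 (Context-Free)


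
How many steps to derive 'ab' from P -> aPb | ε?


Derivation: P => aPb => ab
Steps: 2


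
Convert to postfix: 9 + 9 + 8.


Left to right (same or higher precedence on left)
Postfix: 9 9 + 8 +


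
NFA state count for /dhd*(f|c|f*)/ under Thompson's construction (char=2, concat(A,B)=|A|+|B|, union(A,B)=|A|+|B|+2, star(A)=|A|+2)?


Syntax tree has 6 char leaf(s), 2 union(s), 2 star(s)
chars contribute 6×2 = 12; each union adds +2; each star adds +2
Total: 12 + 4 + 4 = 20 states


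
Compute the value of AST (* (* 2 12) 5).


Evaluate inner: (* 2 12) = 24
Evaluate root: (* 24 5) = 120
Result: 120


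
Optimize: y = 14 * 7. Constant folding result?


14 * 7 = 98 at compile time
Optimized: y = 98


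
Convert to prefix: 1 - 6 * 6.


'*' binds tighter: tree is (- 1 (* 6 6))
Prefix: - 1 * 6 6


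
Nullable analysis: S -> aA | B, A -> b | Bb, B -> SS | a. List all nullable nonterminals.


A nonterminal is nullable iff some alternative derives ε (directly, or every symbol in it is nullable)
Nullable: {}


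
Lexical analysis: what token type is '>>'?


Pattern: operator symbol
Type: OPERATOR


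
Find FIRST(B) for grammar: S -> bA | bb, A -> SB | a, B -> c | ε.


Per alternative of B: FIRST(c) = {c}; FIRST(ε) = {ε}
FIRST(B) = {c, ε}


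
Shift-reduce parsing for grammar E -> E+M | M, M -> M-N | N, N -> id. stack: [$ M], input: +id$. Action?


lookahead ∉ {-} so M won't extend; reduce E -> M
Action: reduce (E -> M)


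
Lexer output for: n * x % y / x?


Scan left to right, longest-match per lexeme
Tokens: ID(n), OP(*), ID(x), OP(%), ID(y), OP(/), ID(x)


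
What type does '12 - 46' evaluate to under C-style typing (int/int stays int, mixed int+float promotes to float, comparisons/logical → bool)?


Operand types: int - int
Rule: mixed int/float promotes to float; int/int stays int
Result type: int


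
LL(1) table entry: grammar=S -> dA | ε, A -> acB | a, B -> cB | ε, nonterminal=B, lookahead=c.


For [B, c]: 'c' ∈ FIRST(cB)
Entry: B -> cB


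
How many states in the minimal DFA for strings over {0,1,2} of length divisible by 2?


Track length mod 2: states 0..1, accept at 0
Minimal DFA: 2 states


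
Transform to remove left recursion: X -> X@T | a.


Left-recursive alternatives: X@T; non-recursive: a
Introduce X': X -> aX', X' -> @TX' | ε


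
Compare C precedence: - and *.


'*' is multiplicative (level 10); '-' is additive (level 9)
Higher level binds tighter
'*' has higher precedence than '-'


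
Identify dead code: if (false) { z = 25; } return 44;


condition is constant false, so the whole block is unreachable
Dead: 'if (false) { z = 25; }'


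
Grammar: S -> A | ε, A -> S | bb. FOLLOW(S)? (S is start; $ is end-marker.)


$ ∈ FOLLOW(S). For each A -> αBβ: add FIRST(β)\{ε} to FOLLOW(B); if β nullable, add FOLLOW(A).
FOLLOW(S) = {$}


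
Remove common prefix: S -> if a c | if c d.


Common prefix: 'if'
Factored: S -> if S', S' -> a c | c d


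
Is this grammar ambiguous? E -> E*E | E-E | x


'x*x-x' has two parse trees (no precedence encoded between * and -)
Ambiguous


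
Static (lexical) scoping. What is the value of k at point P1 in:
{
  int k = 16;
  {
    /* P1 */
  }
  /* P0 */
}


P1's block does not declare k; resolves to the enclosing declaration at depth 0
k = 16


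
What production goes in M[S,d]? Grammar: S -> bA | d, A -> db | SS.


For [S, d]: 'd' ∈ FIRST(d)
Entry: S -> d


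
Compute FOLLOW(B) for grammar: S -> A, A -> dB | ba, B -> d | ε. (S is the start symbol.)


$ ∈ FOLLOW(S). For each A -> αBβ: add FIRST(β)\{ε} to FOLLOW(B); if β nullable, add FOLLOW(A).
FOLLOW(B) = {$}


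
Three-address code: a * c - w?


Break into single-operator statements:
t1 = a * c
t2 = t1 - w


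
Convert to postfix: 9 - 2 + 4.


Left to right (same or higher precedence on left)
Postfix: 9 2 - 4 +


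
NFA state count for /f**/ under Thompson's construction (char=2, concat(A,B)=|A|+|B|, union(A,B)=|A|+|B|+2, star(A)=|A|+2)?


Syntax tree has 1 char leaf(s), 0 union(s), 2 star(s)
chars contribute 1×2 = 2; each union adds +2; each star adds +2
Total: 2 + 0 + 4 = 6 states


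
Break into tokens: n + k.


Scan left to right, longest-match per lexeme
Tokens: ID(n), OP(+), ID(k)


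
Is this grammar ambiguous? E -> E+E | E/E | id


'id+id/id' has two parse trees (no precedence encoded between + and /)
Ambiguous


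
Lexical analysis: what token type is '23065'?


Pattern: digits only
Type: INTEGER_LITERAL


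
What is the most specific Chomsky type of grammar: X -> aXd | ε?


Single nonterminal LHS, but a^n d^n is not regular
Classification: Type 2 (Context-Free)


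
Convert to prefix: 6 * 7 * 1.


left-to-right (same/higher precedence on left): tree is (* (* 6 7) 1)
Prefix: * * 6 7 1


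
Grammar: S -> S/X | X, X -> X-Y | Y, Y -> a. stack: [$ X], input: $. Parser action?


lookahead ∉ {-} so X won't extend; reduce S -> X
Action: reduce (S -> X)


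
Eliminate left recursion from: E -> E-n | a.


Left-recursive alternatives: E-n; non-recursive: a
Introduce E': E -> aE', E' -> -nE' | ε


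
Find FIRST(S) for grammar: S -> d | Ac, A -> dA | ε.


Per alternative of S: FIRST(d) = {d}; FIRST(Ac) = {c, d}
FIRST(S) = {c, d}


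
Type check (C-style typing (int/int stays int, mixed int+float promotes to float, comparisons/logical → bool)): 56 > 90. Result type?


Operand types: int > int
Rule: comparison yields bool
Result type: bool


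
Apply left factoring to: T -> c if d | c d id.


Common prefix: 'c'
Factored: T -> c T', T' -> if d | d id


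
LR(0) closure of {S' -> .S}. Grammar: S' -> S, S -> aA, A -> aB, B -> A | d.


Start: S' -> .S
For each item with dot before a nonterminal B, add B -> .γ for every B-production
Closure: [S' -> .S, S -> .aA]


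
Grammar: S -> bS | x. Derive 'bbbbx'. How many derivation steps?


Derivation: S => bS => bbS => bbbS => bbbbS => bbbbx
Steps: 5


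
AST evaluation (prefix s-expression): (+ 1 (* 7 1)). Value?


Evaluate inner: (* 7 1) = 7
Evaluate root: (+ 1 7) = 8
Result: 8


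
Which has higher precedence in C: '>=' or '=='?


'>=' is relational (level 7); '==' is equality (level 6)
Higher level binds tighter
'>=' has higher precedence than '=='


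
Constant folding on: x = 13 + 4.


13 + 4 = 17 at compile time
Optimized: x = 17


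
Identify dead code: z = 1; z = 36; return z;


first assignment to z is overwritten before any read
Dead: 'z = 1'


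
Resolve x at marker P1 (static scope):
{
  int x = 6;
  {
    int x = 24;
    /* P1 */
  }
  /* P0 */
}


x declared in the same block as P1
x = 24


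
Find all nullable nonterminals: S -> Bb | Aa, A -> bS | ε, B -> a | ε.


A nonterminal is nullable iff some alternative derives ε (directly, or every symbol in it is nullable)
Nullable: {A, B}


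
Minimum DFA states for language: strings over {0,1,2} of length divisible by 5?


Track length mod 5: states 0..4, accept at 0
Minimal DFA: 5 states


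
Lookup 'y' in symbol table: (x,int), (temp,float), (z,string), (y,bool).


Lookup 'y' → type bool


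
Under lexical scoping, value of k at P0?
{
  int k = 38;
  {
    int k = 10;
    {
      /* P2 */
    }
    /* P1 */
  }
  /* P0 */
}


k declared in the same block as P0
k = 38


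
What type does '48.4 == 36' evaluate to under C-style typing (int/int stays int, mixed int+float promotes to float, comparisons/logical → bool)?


Operand types: float == int
Rule: comparison yields bool
Result type: bool


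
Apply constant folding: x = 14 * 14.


14 * 14 = 196 at compile time
Optimized: x = 196


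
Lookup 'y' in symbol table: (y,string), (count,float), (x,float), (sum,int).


Lookup 'y' → type string


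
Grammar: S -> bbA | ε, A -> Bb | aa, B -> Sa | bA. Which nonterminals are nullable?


A nonterminal is nullable iff some alternative derives ε (directly, or every symbol in it is nullable)
Nullable: {S}


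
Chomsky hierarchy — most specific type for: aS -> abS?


LHS has context (more than one symbol) and |LHS| ≤ |RHS|
Classification: Type 1 (Context-Sensitive)


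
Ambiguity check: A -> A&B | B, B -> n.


precedence layered via separate nonterminal B: deterministic
Unambiguous


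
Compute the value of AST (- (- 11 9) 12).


Evaluate inner: (- 11 9) = 2
Evaluate root: (- 2 12) = -10
Result: -10


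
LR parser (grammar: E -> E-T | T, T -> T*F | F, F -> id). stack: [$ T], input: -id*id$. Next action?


lookahead ∉ {*} so T won't extend; reduce E -> T
Action: reduce (E -> T)


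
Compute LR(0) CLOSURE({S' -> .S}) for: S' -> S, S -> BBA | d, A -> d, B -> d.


Start: S' -> .S
For each item with dot before a nonterminal B, add B -> .γ for every B-production
Closure: [S' -> .S, S -> .BBA, S -> .d, B -> .d]


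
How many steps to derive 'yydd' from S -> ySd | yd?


Derivation: S => ySd => yydd
Steps: 2


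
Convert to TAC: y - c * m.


Break into single-operator statements:
t1 = c * m
t2 = y - t1


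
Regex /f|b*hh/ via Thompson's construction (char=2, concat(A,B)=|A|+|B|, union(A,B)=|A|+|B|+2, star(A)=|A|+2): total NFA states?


Syntax tree has 4 char leaf(s), 1 union(s), 1 star(s)
chars contribute 4×2 = 8; each union adds +2; each star adds +2
Total: 8 + 2 + 2 = 12 states


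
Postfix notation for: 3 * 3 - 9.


Left to right (same or higher precedence on left)
Postfix: 3 3 * 9 -


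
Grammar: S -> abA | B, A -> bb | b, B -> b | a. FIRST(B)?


Per alternative of B: FIRST(b) = {b}; FIRST(a) = {a}
FIRST(B) = {a, b}


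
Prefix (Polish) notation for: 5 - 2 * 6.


'*' binds tighter: tree is (- 5 (* 2 6))
Prefix: - 5 * 2 6


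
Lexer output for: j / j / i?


Scan left to right, longest-match per lexeme
Tokens: ID(j), OP(/), ID(j), OP(/), ID(i)


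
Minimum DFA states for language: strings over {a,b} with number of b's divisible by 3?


Track (count of b) mod 3: states 0..2, accept at 0
Minimal DFA: 3 states


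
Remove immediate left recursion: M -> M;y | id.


Left-recursive alternatives: M;y; non-recursive: id
Introduce M': M -> idM', M' -> ;yM' | ε


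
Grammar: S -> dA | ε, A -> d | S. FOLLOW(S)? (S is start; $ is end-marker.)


$ ∈ FOLLOW(S). For each A -> αBβ: add FIRST(β)\{ε} to FOLLOW(B); if β nullable, add FOLLOW(A).
FOLLOW(S) = {$}
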